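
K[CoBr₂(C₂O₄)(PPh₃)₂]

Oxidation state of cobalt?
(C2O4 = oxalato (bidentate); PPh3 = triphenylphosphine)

+3

1 potassium outside the brackets (+1 each) → the complex ion is 1−.
Ligand charges: 1×C2O4 = -2; 2×Br = -2; 2×PPh3 neutral; sum -4.
Co + (-4) = 1− ⇒ Co is +3.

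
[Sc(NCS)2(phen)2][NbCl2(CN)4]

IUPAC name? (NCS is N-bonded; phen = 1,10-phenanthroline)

Both ions are complex: the cation is named first with the plain metal name, the anion second with the -ate form; each ion's ligands are alphabetised independently.
Scandium is always +3 in its complexes; the cation's ligand charges sum to -2, so the complex cation is 1+.
A 1:1 salt means the anion carries the equal and opposite charge, 1−.
Anion: ligand charges sum to -6; for the ion to be 1−, Nb = +5.

diisothiocyanatobis(1,10-phenanthroline)scandium(III) dichlorotetracyanoniobate(V)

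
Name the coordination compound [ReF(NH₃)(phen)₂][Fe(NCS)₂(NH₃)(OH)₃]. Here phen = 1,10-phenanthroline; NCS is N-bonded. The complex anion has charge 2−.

Both ions are complex: the cation is named first with the plain metal name, the anion second with the -ate form; each ion's ligands are alphabetised independently.
The complex anion is given as 2−; its ligand charges sum to -5, so Fe = +3.
A 1:1 salt means the cation carries the equal and opposite charge, 2+.
Cation: ligand charges sum to -1; for the ion to be 2+, Re = +3.

amminefluorobis(1,10-phenanthroline)rhenium(III) amminetrihydroxodiisothiocyanatoferrate(III)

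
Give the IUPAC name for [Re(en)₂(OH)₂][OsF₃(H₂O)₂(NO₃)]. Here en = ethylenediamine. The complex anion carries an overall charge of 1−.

bis(ethylenediamine)dihydroxorhenium(III) diaquatrifluoronitratoosmate(III)

The complex anion is given as 1−; its ligand charges sum to -4, so Os = +3.
A 1:1 salt means the cation carries the equal and opposite charge, 1+.
Cation: ligand charges sum to -2; for the ion to be 1+, Re = +3.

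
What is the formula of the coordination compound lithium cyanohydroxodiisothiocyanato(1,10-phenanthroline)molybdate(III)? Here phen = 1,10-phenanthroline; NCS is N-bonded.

Ligands: 1 1,10-phenanthroline (phen, neutral), 1 cyano (CN, -1), 1 hydroxo (OH, -1), 2 isothiocyanato (NCS, -1). Ligand charge sum = -4.
With Mo in oxidation state +3, the complex ion is [Mo...]^1−.
Charge balance with lithium (+1) requires 1 complex ion per 1 lithium.

Li[Mo(CN)(NCS)2(OH)(phen)]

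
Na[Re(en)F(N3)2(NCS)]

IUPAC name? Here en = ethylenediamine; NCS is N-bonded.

sodium diazido(ethylenediamine)fluoroisothiocyanatorhenate(III)

The 1 sodium counter-ion carries a total charge of +1, so each complex ion is 1−.
Ligand charges: 2×azido (-1 each), 1×fluoro (-1 each), 1×ethylenediamine (neutral), 1×isothiocyanato (-1 each); total -4. So Re + (-4) = 1−, giving Re = +3.
The complex ion is anionic, so rhenium takes the -ate form rhenate(III).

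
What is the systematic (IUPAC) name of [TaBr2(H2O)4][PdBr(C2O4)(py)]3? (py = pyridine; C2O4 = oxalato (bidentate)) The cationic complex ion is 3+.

tetraaquadibromotantalum(V) bromooxalato(pyridine)palladate(II)

The complex cation is given as 3+; its ligand charges sum to -2, so Ta = +5.
With 3 anions per cation, each anion must be 3/3 = 1−.
Anion: ligand charges sum to -3; for the ion to be 1−, Pd = +2.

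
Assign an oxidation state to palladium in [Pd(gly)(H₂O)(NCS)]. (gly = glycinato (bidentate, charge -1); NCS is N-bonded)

No counter-ion: the bracketed complex is neutral.
Ligand charges: 1×H2O neutral; 1×gly = -1; 1×NCS = -1; sum -2.
Pd + (-2) = 0 ⇒ Pd is +2.

+2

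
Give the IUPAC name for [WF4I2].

tetrafluorodiiodotungsten(VI)

There is no counter-ion, so the complex is neutral overall.
Ligand charges: 4×fluoro (-1 each), 2×iodo (-1 each); total -6. So W + (-6) = 0, giving W = +6.
Ligands are named alphabetically: fluoro before iodo.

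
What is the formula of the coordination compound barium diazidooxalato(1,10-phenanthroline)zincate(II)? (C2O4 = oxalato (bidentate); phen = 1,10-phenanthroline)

Ba[Zn(C2O4)(N3)2(phen)]

Ligands: 1 oxalato (C2O4, -2), 2 azido (N3, -1), 1 1,10-phenanthroline (phen, neutral). Ligand charge sum = -4.
With Zn in oxidation state +2, the complex ion is [Zn...]^2−.
Charge balance with barium (+2) requires 1 complex ion per 1 barium.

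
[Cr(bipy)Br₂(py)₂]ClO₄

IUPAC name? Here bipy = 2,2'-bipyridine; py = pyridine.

The 1 perchlorate counter-ion carries a total charge of -1, so each complex ion is 1+.
Ligand charges: 1×2,2'-bipyridine (neutral), 2×bromo (-1 each), 2×pyridine (neutral); total -2. So Cr + (-2) = 1+, giving Cr = +3.
Ligands are named alphabetically: bipyridine before bromo before pyridine.

(2,2'-bipyridine)dibromobis(pyridine)chromium(III) perchlorate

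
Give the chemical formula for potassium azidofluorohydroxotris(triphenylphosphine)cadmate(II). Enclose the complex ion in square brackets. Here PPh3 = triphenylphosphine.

K[CdF(N3)(OH)(PPh3)3]

Ligands: 1 fluoro (F, -1), 1 hydroxo (OH, -1), 1 azido (N3, -1), 3 triphenylphosphine (PPh3, neutral). Ligand charge sum = -3.
Charge balance with potassium (+1) requires 1 complex ion per 1 potassium.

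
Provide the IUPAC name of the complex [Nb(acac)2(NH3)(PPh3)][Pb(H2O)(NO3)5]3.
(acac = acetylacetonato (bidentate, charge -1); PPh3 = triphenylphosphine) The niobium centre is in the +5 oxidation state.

Both ions are complex: the cation is named first with the plain metal name, the anion second with the -ate form; each ion's ligands are alphabetised independently.
Nb is given as +5; the cation's ligand charges sum to -2, so the complex cation is 3+.
With 3 anions per cation, each anion must be 3/3 = 1−.
Anion: ligand charges sum to -5; for the ion to be 1−, Pb = +4.

bis(acetylacetonato)ammine(triphenylphosphine)niobium(V) aquapentanitratoplumbate(IV)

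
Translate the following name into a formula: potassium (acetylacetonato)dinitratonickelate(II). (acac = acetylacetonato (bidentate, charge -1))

K[Ni(acac)(NO3)2]

Ligands: 1 acetylacetonato (acac, -1), 2 nitrato (NO3, -1). Ligand charge sum = -3.
With Ni in oxidation state +2, the complex ion is [Ni...]^1−.
Charge balance with potassium (+1) requires 1 complex ion per 1 potassium.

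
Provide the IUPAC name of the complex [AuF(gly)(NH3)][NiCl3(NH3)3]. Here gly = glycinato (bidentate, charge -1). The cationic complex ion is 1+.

The complex cation is given as 1+; its ligand charges sum to -2, so Au = +3.
A 1:1 salt means the anion carries the equal and opposite charge, 1−.
Anion: ligand charges sum to -3; for the ion to be 1−, Ni = +2.

amminefluoro(glycinato)gold(III) triamminetrichloronickelate(II)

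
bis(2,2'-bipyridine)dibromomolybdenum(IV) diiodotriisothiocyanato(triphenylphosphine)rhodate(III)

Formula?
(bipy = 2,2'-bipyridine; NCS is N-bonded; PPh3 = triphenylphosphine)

[Mo(bipy)2Br2][RhI2(NCS)3(PPh3)]

Cation [Mo…]: ligand charges -2, Mo(IV) ⇒ ion charge 2+.
Anion [Rh…]: ligand charges -5, Rh(III) ⇒ ion charge 2−.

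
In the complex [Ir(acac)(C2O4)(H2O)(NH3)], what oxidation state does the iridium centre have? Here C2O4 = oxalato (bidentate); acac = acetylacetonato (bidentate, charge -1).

No counter-ion: the bracketed complex is neutral.
Ligand charges: 1×H2O neutral; 1×C2O4 = -2; 1×NH3 neutral; 1×acac = -1; sum -3.
Ir + (-3) = 0 ⇒ Ir is +3.

+3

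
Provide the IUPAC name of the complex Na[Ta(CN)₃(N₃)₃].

sodium triazidotricyanotantalate(V)

The 1 sodium counter-ion carries a total charge of +1, so each complex ion is 1−.
Ligand charges: 3×azido (-1 each), 3×cyano (-1 each); total -6. So Ta + (-6) = 1−, giving Ta = +5.
Ligands are named alphabetically: azido before cyano.
The complex ion is anionic, so tantalum takes the -ate form tantalate(V).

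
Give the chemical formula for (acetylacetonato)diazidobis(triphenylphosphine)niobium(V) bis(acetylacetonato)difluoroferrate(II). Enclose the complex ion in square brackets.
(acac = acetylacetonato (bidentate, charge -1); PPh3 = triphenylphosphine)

Cation [Nb…]: ligand charges -3, Nb(V) ⇒ ion charge 2+.
Anion [Fe…]: ligand charges -4, Fe(II) ⇒ ion charge 2−.

[Nb(acac)(N3)2(PPh3)2][Fe(acac)2F2]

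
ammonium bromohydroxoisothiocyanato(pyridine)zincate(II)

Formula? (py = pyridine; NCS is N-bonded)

Ligands: 1 bromo (Br, -1), 1 pyridine (py, neutral), 1 isothiocyanato (NCS, -1), 1 hydroxo (OH, -1). Ligand charge sum = -3.
With Zn in oxidation state +2, the complex ion is [Zn...]^1−.
Charge balance with ammonium (+1) requires 1 complex ion per 1 ammonium.

NH4[ZnBr(NCS)(OH)(py)]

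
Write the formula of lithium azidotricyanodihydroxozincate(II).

Ligands: 3 cyano (CN, -1), 2 hydroxo (OH, -1), 1 azido (N3, -1). Ligand charge sum = -6.
With Zn in oxidation state +2, the complex ion is [Zn...]^4−.
Charge balance with lithium (+1) requires 1 complex ion per 4 lithium.

Li4[Zn(CN)3(N3)(OH)2]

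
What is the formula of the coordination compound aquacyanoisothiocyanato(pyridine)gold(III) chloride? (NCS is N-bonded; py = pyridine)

Ligands: 1 isothiocyanato (NCS, -1), 1 aqua (H2O, neutral), 1 cyano (CN, -1), 1 pyridine (py, neutral). Ligand charge sum = -2.
With Au in oxidation state +3, the complex ion is [Au...]^1+.
Charge balance with chloride (-1) requires 1 complex ion per 1 chloride.

[Au(CN)(H2O)(NCS)(py)]Cl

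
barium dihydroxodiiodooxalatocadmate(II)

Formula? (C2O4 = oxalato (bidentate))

Ba2[Cd(C2O4)I2(OH)2]

Ligands: 2 hydroxo (OH, -1), 2 iodo (I, -1), 1 oxalato (C2O4, -2). Ligand charge sum = -6.
With Cd in oxidation state +2, the complex ion is [Cd...]^4−.
Charge balance with barium (+2) requires 1 complex ion per 2 barium.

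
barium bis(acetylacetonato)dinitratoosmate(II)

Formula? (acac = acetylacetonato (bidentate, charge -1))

Ba[Os(acac)2(NO3)2]

Ligands: 2 acetylacetonato (acac, -1), 2 nitrato (NO3, -1). Ligand charge sum = -4.
With Os in oxidation state +2, the complex ion is [Os...]^2−.
Charge balance with barium (+2) requires 1 complex ion per 1 barium.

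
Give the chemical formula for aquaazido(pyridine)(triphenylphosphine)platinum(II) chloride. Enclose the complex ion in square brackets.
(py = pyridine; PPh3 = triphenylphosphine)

Ligands: 1 azido (N3, -1), 1 pyridine (py, neutral), 1 triphenylphosphine (PPh3, neutral), 1 aqua (H2O, neutral). Ligand charge sum = -1.
Charge balance with chloride (-1) requires 1 complex ion per 1 chloride.

[Pt(H2O)(N3)(PPh3)(py)]Cl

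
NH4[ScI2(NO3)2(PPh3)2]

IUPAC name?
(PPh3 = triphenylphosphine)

ammonium diiododinitratobis(triphenylphosphine)scandate(III)

The 1 ammonium counter-ion carries a total charge of +1, so each complex ion is 1−.
Ligand charges: 2×nitrato (-1 each), 2×iodo (-1 each), 2×triphenylphosphine (neutral); total -4. So Sc + (-4) = 1−, giving Sc = +3.
Ligands are named alphabetically: iodo before nitrato before triphenylphosphine.
The complex ion is anionic, so scandium takes the -ate form scandate(III).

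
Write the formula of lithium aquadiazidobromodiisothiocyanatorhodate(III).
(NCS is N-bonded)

Li2[RhBr(H2O)(N3)2(NCS)2]

Ligands: 2 azido (N3, -1), 2 isothiocyanato (NCS, -1), 1 bromo (Br, -1), 1 aqua (H2O, neutral). Ligand charge sum = -5.
With Rh in oxidation state +3, the complex ion is [Rh...]^2−.
Charge balance with lithium (+1) requires 1 complex ion per 2 lithium.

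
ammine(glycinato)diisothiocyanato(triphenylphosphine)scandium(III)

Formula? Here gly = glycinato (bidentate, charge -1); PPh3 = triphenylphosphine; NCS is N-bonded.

[Sc(gly)(NCS)2(NH3)(PPh3)]

Ligands: 1 ammine (NH3, neutral), 1 glycinato (gly, -1), 1 triphenylphosphine (PPh3, neutral), 2 isothiocyanato (NCS, -1). Ligand charge sum = -3.
With Sc in oxidation state +3, the complex ion is [Sc...].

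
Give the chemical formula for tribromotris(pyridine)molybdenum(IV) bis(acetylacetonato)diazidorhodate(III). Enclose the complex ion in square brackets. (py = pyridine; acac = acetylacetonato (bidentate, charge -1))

[MoBr3(py)3][Rh(acac)2(N3)2]

Cation [Mo…]: ligand charges -3, Mo(IV) ⇒ ion charge 1+.
Anion [Rh…]: ligand charges -4, Rh(III) ⇒ ion charge 1−.
One 1+ cation balances one 1− anion.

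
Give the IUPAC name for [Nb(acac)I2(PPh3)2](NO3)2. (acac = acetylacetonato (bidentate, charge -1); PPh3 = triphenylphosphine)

The 2 nitrate counter-ions carry a total charge of -2, so each complex ion is 2+.
Ligand charges: 1×acetylacetonato (-1 each), 2×triphenylphosphine (neutral), 2×iodo (-1 each); total -3. So Nb + (-3) = 2+, giving Nb = +5.
Ligands are named alphabetically: acetylacetonato before iodo before triphenylphosphine.

(acetylacetonato)diiodobis(triphenylphosphine)niobium(V) nitrate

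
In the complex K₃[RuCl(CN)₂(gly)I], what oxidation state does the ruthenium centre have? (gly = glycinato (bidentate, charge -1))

+2

3 potassium outside the brackets (+1 each) → the complex ion is 3−.
Ligand charges: 1×gly = -1; 2×CN = -2; 1×Cl = -1; 1×I = -1; sum -5.
Ru + (-5) = 3− ⇒ Ru is +2.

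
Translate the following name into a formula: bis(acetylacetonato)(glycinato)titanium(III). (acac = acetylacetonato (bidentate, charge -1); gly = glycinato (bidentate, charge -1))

[Ti(acac)2(gly)]

Ligands: 2 acetylacetonato (acac, -1), 1 glycinato (gly, -1). Ligand charge sum = -3.
With Ti in oxidation state +3, the complex ion is [Ti...].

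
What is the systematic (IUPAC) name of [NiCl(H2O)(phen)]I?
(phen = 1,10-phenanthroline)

The 1 iodide counter-ion carries a total charge of -1, so each complex ion is 1+.
Ligand charges: 1×aqua (neutral), 1×chloro (-1 each), 1×1,10-phenanthroline (neutral); total -1. So Ni + (-1) = 1+, giving Ni = +2.
Ligands are named alphabetically: aqua before chloro before phenanthroline.

aquachloro(1,10-phenanthroline)nickel(II) iodide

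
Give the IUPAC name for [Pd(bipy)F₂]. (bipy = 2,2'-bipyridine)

There is no counter-ion, so the complex is neutral overall.
Ligand charges: 2×fluoro (-1 each), 1×2,2'-bipyridine (neutral); total -2. So Pd + (-2) = 0, giving Pd = +2.
Ligands are named alphabetically: bipyridine before fluoro.

(2,2'-bipyridine)difluoropalladium(II)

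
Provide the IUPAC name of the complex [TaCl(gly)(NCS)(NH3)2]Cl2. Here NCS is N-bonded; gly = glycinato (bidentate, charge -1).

The 2 chloride counter-ions carry a total charge of -2, so each complex ion is 2+.
Ligand charges: 2×ammine (neutral), 1×chloro (-1 each), 1×isothiocyanato (-1 each), 1×glycinato (-1 each); total -3. So Ta + (-3) = 2+, giving Ta = +5.
Ligands are named alphabetically: ammine before chloro before glycinato before isothiocyanato.

diamminechloro(glycinato)isothiocyanatotantalum(V) chloride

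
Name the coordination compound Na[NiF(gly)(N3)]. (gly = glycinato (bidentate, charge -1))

The 1 sodium counter-ion carries a total charge of +1, so each complex ion is 1−.
Ligand charges: 1×glycinato (-1 each), 1×fluoro (-1 each), 1×azido (-1 each); total -3. So Ni + (-3) = 1−, giving Ni = +2.
The complex ion is anionic, so nickel takes the -ate form nickelate(II).

sodium azidofluoro(glycinato)nickelate(II)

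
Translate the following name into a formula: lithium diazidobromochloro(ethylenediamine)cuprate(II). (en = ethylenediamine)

Ligands: 1 bromo (Br, -1), 1 ethylenediamine (en, neutral), 2 azido (N3, -1), 1 chloro (Cl, -1). Ligand charge sum = -4.
Charge balance with lithium (+1) requires 1 complex ion per 2 lithium.

Li2[CuBrCl(en)(N3)2]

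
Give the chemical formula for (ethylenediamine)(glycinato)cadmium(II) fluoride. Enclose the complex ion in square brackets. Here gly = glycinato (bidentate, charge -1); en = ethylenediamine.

Ligands: 1 glycinato (gly, -1), 1 ethylenediamine (en, neutral). Ligand charge sum = -1.
Charge balance with fluoride (-1) requires 1 complex ion per 1 fluoride.

[Cd(en)(gly)]F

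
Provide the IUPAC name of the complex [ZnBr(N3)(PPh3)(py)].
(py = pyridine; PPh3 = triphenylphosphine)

azidobromo(pyridine)(triphenylphosphine)zinc(II)

There is no counter-ion, so the complex is neutral overall.
Ligand charges: 1×pyridine (neutral), 1×triphenylphosphine (neutral), 1×azido (-1 each), 1×bromo (-1 each); total -2. So Zn + (-2) = 0, giving Zn = +2.
Ligands are named alphabetically: azido before bromo before pyridine before triphenylphosphine.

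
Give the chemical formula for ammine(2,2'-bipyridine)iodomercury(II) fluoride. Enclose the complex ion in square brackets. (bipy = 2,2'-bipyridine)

Ligands: 1 ammine (NH3, neutral), 1 2,2'-bipyridine (bipy, neutral), 1 iodo (I, -1). Ligand charge sum = -1.
With Hg in oxidation state +2, the complex ion is [Hg...]^1+.
Charge balance with fluoride (-1) requires 1 complex ion per 1 fluoride.

[Hg(bipy)I(NH3)]F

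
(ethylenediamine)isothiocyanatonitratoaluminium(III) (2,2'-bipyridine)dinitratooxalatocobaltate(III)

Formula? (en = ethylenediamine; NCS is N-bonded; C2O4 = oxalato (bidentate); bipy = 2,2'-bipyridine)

Cation [Al…]: ligand charges -2, Al(III) ⇒ ion charge 1+.
Anion [Co…]: ligand charges -4, Co(III) ⇒ ion charge 1−.

[Al(en)(NCS)(NO3)][Co(bipy)(C2O4)(NO3)2]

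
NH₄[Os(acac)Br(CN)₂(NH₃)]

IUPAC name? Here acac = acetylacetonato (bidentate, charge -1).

ammonium (acetylacetonato)amminebromodicyanoosmate(III)

The 1 ammonium counter-ion carries a total charge of +1, so each complex ion is 1−.
Ligand charges: 1×bromo (-1 each), 1×acetylacetonato (-1 each), 2×cyano (-1 each), 1×ammine (neutral); total -4. So Os + (-4) = 1−, giving Os = +3.
The complex ion is anionic, so osmium takes the -ate form osmate(III).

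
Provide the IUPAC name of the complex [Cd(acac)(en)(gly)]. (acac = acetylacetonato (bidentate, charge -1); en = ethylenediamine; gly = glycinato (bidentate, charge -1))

(acetylacetonato)(ethylenediamine)(glycinato)cadmium(II)

There is no counter-ion, so the complex is neutral overall.
Ligand charges: 1×acetylacetonato (-1 each), 1×ethylenediamine (neutral), 1×glycinato (-1 each); total -2. So Cd + (-2) = 0, giving Cd = +2.
Ligands are named alphabetically: acetylacetonato before ethylenediamine before glycinato.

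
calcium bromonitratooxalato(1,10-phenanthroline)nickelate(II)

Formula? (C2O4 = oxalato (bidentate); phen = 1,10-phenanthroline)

Ligands: 1 bromo (Br, -1), 1 nitrato (NO3, -1), 1 oxalato (C2O4, -2), 1 1,10-phenanthroline (phen, neutral). Ligand charge sum = -4.
With Ni in oxidation state +2, the complex ion is [Ni...]^2−.
Charge balance with calcium (+2) requires 1 complex ion per 1 calcium.

Ca[NiBr(C2O4)(NO3)(phen)]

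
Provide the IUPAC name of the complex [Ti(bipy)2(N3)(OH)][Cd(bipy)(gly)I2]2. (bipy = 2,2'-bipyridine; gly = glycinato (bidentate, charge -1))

Cadmium is always +2 in its complexes; the anion's ligand charges sum to -3, so the complex anion is 1−.
With 2 anions per cation, the cation must be 2×1 = 2+.
Cation: ligand charges sum to -2; for the ion to be 2+, Ti = +4.

azidobis(2,2'-bipyridine)hydroxotitanium(IV) (2,2'-bipyridine)(glycinato)diiodocadmate(II)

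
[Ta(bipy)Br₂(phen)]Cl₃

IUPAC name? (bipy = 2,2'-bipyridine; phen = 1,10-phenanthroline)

(2,2'-bipyridine)dibromo(1,10-phenanthroline)tantalum(V) chloride

The 3 chloride counter-ions carry a total charge of -3, so each complex ion is 3+.
Ligand charges: 1×2,2'-bipyridine (neutral), 2×bromo (-1 each), 1×1,10-phenanthroline (neutral); total -2. So Ta + (-2) = 3+, giving Ta = +5.
Ligands are named alphabetically: bipyridine before bromo before phenanthroline.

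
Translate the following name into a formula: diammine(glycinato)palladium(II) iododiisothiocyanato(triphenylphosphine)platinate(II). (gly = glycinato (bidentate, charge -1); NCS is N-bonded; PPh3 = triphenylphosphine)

Cation [Pd…]: ligand charges -1, Pd(II) ⇒ ion charge 1+.
Anion [Pt…]: ligand charges -3, Pt(II) ⇒ ion charge 1−.
One 1+ cation balances one 1− anion.

[Pd(gly)(NH3)2][PtI(NCS)2(PPh3)]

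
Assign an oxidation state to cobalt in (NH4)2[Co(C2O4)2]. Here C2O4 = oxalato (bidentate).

2 ammonium outside the brackets (+1 each) → the complex ion is 2−.
Ligand charges: 2×C2O4 = -4; sum -4.
Co + (-4) = 2− ⇒ Co is +2.

+2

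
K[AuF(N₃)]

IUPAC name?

potassium azidofluoroaurate(I)

The 1 potassium counter-ion carries a total charge of +1, so each complex ion is 1−.
Ligand charges: 1×azido (-1 each), 1×fluoro (-1 each); total -2. So Au + (-2) = 1−, giving Au = +1.
The complex ion is anionic, so gold takes the -ate form aurate(I).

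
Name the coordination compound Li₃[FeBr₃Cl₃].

lithium tribromotrichloroferrate(III)

The 3 lithium counter-ions carry a total charge of +3, so each complex ion is 3−.
Ligand charges: 3×bromo (-1 each), 3×chloro (-1 each); total -6. So Fe + (-6) = 3−, giving Fe = +3.
Ligands are named alphabetically: bromo before chloro.
The complex ion is anionic, so iron takes the -ate form ferrate(III).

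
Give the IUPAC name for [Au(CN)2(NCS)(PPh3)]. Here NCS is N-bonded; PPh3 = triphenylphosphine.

There is no counter-ion, so the complex is neutral overall.
Ligand charges: 1×isothiocyanato (-1 each), 1×triphenylphosphine (neutral), 2×cyano (-1 each); total -3. So Au + (-3) = 0, giving Au = +3.
Ligands are named alphabetically: cyano before isothiocyanato before triphenylphosphine.

dicyanoisothiocyanato(triphenylphosphine)gold(III)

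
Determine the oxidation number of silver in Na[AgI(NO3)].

1 sodium outside the brackets (+1 each) → the complex ion is 1−.
Ligand charges: 1×I = -1; 1×NO3 = -1; sum -2.
Ag + (-2) = 1− ⇒ Ag is +1.

+1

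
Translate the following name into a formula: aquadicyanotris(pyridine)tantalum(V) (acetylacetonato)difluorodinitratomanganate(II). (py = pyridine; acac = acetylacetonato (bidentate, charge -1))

Cation [Ta…]: ligand charges -2, Ta(V) ⇒ ion charge 3+.
Anion [Mn…]: ligand charges -5, Mn(II) ⇒ ion charge 3−.

[Ta(CN)2(H2O)(py)3][Mn(acac)F2(NO3)2]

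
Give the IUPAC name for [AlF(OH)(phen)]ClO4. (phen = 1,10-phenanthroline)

The 1 perchlorate counter-ion carries a total charge of -1, so each complex ion is 1+.
Ligand charges: 1×fluoro (-1 each), 1×1,10-phenanthroline (neutral), 1×hydroxo (-1 each); total -2. So Al + (-2) = 1+, giving Al = +3.
Ligands are named alphabetically: fluoro before hydroxo before phenanthroline.

fluorohydroxo(1,10-phenanthroline)aluminium(III) perchlorate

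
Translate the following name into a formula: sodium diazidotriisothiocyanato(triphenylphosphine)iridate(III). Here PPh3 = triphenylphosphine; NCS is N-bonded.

Na2[Ir(N3)2(NCS)3(PPh3)]

Ligands: 1 triphenylphosphine (PPh3, neutral), 2 azido (N3, -1), 3 isothiocyanato (NCS, -1). Ligand charge sum = -5.
With Ir in oxidation state +3, the complex ion is [Ir...]^2−.
Charge balance with sodium (+1) requires 1 complex ion per 2 sodium.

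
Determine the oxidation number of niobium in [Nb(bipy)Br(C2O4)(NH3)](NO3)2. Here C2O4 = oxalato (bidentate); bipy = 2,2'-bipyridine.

2 nitrate outside the brackets (-1 each) → the complex ion is 2+.
Ligand charges: 1×C2O4 = -2; 1×bipy neutral; 1×NH3 neutral; 1×Br = -1; sum -3.
Nb + (-3) = 2+ ⇒ Nb is +5.

+5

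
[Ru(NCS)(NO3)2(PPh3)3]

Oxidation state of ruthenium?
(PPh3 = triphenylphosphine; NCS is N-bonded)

No counter-ion: the bracketed complex is neutral.
Ligand charges: 3×PPh3 neutral; 1×NCS = -1; 2×NO3 = -2; sum -3.
Ru + (-3) = 0 ⇒ Ru is +3.

+3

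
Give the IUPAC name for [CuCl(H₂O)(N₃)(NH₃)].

There is no counter-ion, so the complex is neutral overall.
Ligand charges: 1×aqua (neutral), 1×ammine (neutral), 1×chloro (-1 each), 1×azido (-1 each); total -2. So Cu + (-2) = 0, giving Cu = +2.
Ligands are named alphabetically: ammine before aqua before azido before chloro.

ammineaquaazidochlorocopper(II)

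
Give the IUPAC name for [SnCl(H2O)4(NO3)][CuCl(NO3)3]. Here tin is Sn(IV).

Sn is given as +4; the cation's ligand charges sum to -2, so the complex cation is 2+.
A 1:1 salt means the anion carries the equal and opposite charge, 2−.
Anion: ligand charges sum to -4; for the ion to be 2−, Cu = +2.

tetraaquachloronitratotin(IV) chlorotrinitratocuprate(II)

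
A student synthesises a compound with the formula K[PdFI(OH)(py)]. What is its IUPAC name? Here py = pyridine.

The 1 potassium counter-ion carries a total charge of +1, so each complex ion is 1−.
Ligand charges: 1×iodo (-1 each), 1×fluoro (-1 each), 1×pyridine (neutral), 1×hydroxo (-1 each); total -3. So Pd + (-3) = 1−, giving Pd = +2.
The complex ion is anionic, so palladium takes the -ate form palladate(II).

potassium fluorohydroxoiodo(pyridine)palladate(II)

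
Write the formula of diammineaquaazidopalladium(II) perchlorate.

Ligands: 1 aqua (H2O, neutral), 2 ammine (NH3, neutral), 1 azido (N3, -1). Ligand charge sum = -1.
With Pd in oxidation state +2, the complex ion is [Pd...]^1+.
Charge balance with perchlorate (-1) requires 1 complex ion per 1 perchlorate.

[Pd(H2O)(N3)(NH3)2]ClO4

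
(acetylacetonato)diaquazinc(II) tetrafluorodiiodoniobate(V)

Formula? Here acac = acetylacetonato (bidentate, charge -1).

[Zn(acac)(H2O)2][NbF4I2]

Cation [Zn…]: ligand charges -1, Zn(II) ⇒ ion charge 1+.
Anion [Nb…]: ligand charges -6, Nb(V) ⇒ ion charge 1−.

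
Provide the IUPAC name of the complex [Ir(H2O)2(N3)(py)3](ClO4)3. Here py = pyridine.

The 3 perchlorate counter-ions carry a total charge of -3, so each complex ion is 3+.
Ligand charges: 3×pyridine (neutral), 2×aqua (neutral), 1×azido (-1 each); total -1. So Ir + (-1) = 3+, giving Ir = +4.
Ligands are named alphabetically: aqua before azido before pyridine.

diaquaazidotris(pyridine)iridium(IV) perchlorate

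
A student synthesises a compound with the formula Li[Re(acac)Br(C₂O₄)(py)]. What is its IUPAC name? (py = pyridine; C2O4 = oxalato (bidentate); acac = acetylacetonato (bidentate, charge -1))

lithium (acetylacetonato)bromooxalato(pyridine)rhenate(III)

The 1 lithium counter-ion carries a total charge of +1, so each complex ion is 1−.
Ligand charges: 1×pyridine (neutral), 1×oxalato (-2 each), 1×acetylacetonato (-1 each), 1×bromo (-1 each); total -4. So Re + (-4) = 1−, giving Re = +3.
The complex ion is anionic, so rhenium takes the -ate form rhenate(III).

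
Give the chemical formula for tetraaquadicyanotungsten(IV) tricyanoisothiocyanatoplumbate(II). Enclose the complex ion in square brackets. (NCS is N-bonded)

[W(CN)2(H2O)4][Pb(CN)3(NCS)]

Cation [W…]: ligand charges -2, W(IV) ⇒ ion charge 2+.
Anion [Pb…]: ligand charges -4, Pb(II) ⇒ ion charge 2−.
One 2+ cation balances one 2− anion.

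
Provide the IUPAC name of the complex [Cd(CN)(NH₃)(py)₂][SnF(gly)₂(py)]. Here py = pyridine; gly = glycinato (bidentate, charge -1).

amminecyanobis(pyridine)cadmium(II) fluorobis(glycinato)(pyridine)stannate(II)

Cadmium is always +2 in its complexes; the cation's ligand charges sum to -1, so the complex cation is 1+.
A 1:1 salt means the anion carries the equal and opposite charge, 1−.
Anion: ligand charges sum to -3; for the ion to be 1−, Sn = +2.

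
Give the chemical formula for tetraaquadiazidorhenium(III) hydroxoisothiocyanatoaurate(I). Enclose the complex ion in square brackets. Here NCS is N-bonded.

[Re(H2O)4(N3)2][Au(NCS)(OH)]

Cation [Re…]: ligand charges -2, Re(III) ⇒ ion charge 1+.
Anion [Au…]: ligand charges -2, Au(I) ⇒ ion charge 1−.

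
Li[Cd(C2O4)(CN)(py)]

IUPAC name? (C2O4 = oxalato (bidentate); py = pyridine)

The 1 lithium counter-ion carries a total charge of +1, so each complex ion is 1−.
Ligand charges: 1×oxalato (-2 each), 1×pyridine (neutral), 1×cyano (-1 each); total -3. So Cd + (-3) = 1−, giving Cd = +2.
The complex ion is anionic, so cadmium takes the -ate form cadmate(II).

lithium cyanooxalato(pyridine)cadmate(II)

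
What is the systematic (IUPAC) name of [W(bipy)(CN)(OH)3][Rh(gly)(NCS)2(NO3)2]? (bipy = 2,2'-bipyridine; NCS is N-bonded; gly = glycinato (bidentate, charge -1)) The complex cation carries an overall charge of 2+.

(2,2'-bipyridine)cyanotrihydroxotungsten(VI) (glycinato)diisothiocyanatodinitratorhodate(III)

Both ions are complex: the cation is named first with the plain metal name, the anion second with the -ate form; each ion's ligands are alphabetised independently.
The complex cation is given as 2+; its ligand charges sum to -4, so W = +6.
A 1:1 salt means the anion carries the equal and opposite charge, 2−.
Anion: ligand charges sum to -5; for the ion to be 2−, Rh = +3.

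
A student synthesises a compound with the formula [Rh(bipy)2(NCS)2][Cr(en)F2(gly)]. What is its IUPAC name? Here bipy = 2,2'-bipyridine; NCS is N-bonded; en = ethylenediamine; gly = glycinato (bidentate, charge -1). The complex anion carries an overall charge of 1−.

The complex anion is given as 1−; its ligand charges sum to -3, so Cr = +2.
A 1:1 salt means the cation carries the equal and opposite charge, 1+.
Cation: ligand charges sum to -2; for the ion to be 1+, Rh = +3.

bis(2,2'-bipyridine)diisothiocyanatorhodium(III) (ethylenediamine)difluoro(glycinato)chromate(II)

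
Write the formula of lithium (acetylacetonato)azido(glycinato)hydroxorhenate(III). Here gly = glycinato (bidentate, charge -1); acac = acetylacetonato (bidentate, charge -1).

Ligands: 1 hydroxo (OH, -1), 1 azido (N3, -1), 1 glycinato (gly, -1), 1 acetylacetonato (acac, -1). Ligand charge sum = -4.
With Re in oxidation state +3, the complex ion is [Re...]^1−.
Charge balance with lithium (+1) requires 1 complex ion per 1 lithium.

Li[Re(acac)(gly)(N3)(OH)]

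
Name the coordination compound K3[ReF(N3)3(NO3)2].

potassium triazidofluorodinitratorhenate(III)

The 3 potassium counter-ions carry a total charge of +3, so each complex ion is 3−.
Ligand charges: 1×fluoro (-1 each), 3×azido (-1 each), 2×nitrato (-1 each); total -6. So Re + (-6) = 3−, giving Re = +3.
The complex ion is anionic, so rhenium takes the -ate form rhenate(III).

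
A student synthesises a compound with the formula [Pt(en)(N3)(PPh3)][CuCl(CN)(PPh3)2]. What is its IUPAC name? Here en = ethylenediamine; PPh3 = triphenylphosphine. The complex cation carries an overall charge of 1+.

The complex cation is given as 1+; its ligand charges sum to -1, so Pt = +2.
A 1:1 salt means the anion carries the equal and opposite charge, 1−.
Anion: ligand charges sum to -2; for the ion to be 1−, Cu = +1.

azido(ethylenediamine)(triphenylphosphine)platinum(II) chlorocyanobis(triphenylphosphine)cuprate(I)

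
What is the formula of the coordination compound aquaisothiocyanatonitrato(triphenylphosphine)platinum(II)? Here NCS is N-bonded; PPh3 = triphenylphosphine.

Ligands: 1 isothiocyanato (NCS, -1), 1 aqua (H2O, neutral), 1 nitrato (NO3, -1), 1 triphenylphosphine (PPh3, neutral). Ligand charge sum = -2.
With Pt in oxidation state +2, the complex ion is [Pt...].

[Pt(H2O)(NCS)(NO3)(PPh3)]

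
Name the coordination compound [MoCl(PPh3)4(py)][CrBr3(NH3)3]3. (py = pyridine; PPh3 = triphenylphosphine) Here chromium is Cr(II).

Cr is given as +2; the anion's ligand charges sum to -3, so the complex anion is 1−.
With 3 anions per cation, the cation must be 3×1 = 3+.
Cation: ligand charges sum to -1; for the ion to be 3+, Mo = +4.

chloro(pyridine)tetrakis(triphenylphosphine)molybdenum(IV) triamminetribromochromate(II)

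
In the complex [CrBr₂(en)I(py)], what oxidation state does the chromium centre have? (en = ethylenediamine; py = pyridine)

+3

No counter-ion: the bracketed complex is neutral.
Ligand charges: 2×Br = -2; 1×en neutral; 1×I = -1; 1×py neutral; sum -3.
Cr + (-3) = 0 ⇒ Cr is +3.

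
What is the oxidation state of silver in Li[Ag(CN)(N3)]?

1 lithium outside the brackets (+1 each) → the complex ion is 1−.
Ligand charges: 1×N3 = -1; 1×CN = -1; sum -2.
Ag + (-2) = 1− ⇒ Ag is +1.

+1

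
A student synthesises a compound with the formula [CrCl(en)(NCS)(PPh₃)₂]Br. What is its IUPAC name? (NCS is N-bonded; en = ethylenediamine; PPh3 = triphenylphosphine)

The 1 bromide counter-ion carries a total charge of -1, so each complex ion is 1+.
Ligand charges: 1×isothiocyanato (-1 each), 1×chloro (-1 each), 1×ethylenediamine (neutral), 2×triphenylphosphine (neutral); total -2. So Cr + (-2) = 1+, giving Cr = +3.
Ligands are named alphabetically: chloro before ethylenediamine before isothiocyanato before triphenylphosphine.

chloro(ethylenediamine)isothiocyanatobis(triphenylphosphine)chromium(III) bromide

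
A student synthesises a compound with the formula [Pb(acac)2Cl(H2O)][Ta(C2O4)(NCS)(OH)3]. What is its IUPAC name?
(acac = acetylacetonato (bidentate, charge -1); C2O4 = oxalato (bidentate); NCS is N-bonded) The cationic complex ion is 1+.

Both ions are complex: the cation is named first with the plain metal name, the anion second with the -ate form; each ion's ligands are alphabetised independently.
The complex cation is given as 1+; its ligand charges sum to -3, so Pb = +4.
A 1:1 salt means the anion carries the equal and opposite charge, 1−.
Anion: ligand charges sum to -6; for the ion to be 1−, Ta = +5.

bis(acetylacetonato)aquachlorolead(IV) trihydroxoisothiocyanatooxalatotantalate(V)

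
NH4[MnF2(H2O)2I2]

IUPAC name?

ammonium diaquadifluorodiiodomanganate(III)

The 1 ammonium counter-ion carries a total charge of +1, so each complex ion is 1−.
Ligand charges: 2×aqua (neutral), 2×iodo (-1 each), 2×fluoro (-1 each); total -4. So Mn + (-4) = 1−, giving Mn = +3.
The complex ion is anionic, so manganese takes the -ate form manganate(III).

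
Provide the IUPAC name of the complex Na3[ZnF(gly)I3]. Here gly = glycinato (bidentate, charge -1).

sodium fluoro(glycinato)triiodozincate(II)

The 3 sodium counter-ions carry a total charge of +3, so each complex ion is 3−.
Ligand charges: 3×iodo (-1 each), 1×fluoro (-1 each), 1×glycinato (-1 each); total -5. So Zn + (-5) = 3−, giving Zn = +2.
Ligands are named alphabetically: fluoro before glycinato before iodo.
The complex ion is anionic, so zinc takes the -ate form zincate(II).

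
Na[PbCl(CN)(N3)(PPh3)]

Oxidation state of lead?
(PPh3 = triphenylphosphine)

1 sodium outside the brackets (+1 each) → the complex ion is 1−.
Ligand charges: 1×CN = -1; 1×Cl = -1; 1×N3 = -1; 1×PPh3 neutral; sum -3.
Pb + (-3) = 1− ⇒ Pb is +2.

+2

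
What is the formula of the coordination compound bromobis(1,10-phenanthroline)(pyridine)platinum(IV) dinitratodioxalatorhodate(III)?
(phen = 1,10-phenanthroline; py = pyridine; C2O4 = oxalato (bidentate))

Cation [Pt…]: ligand charges -1, Pt(IV) ⇒ ion charge 3+.
Anion [Rh…]: ligand charges -6, Rh(III) ⇒ ion charge 3−.
One 3+ cation balances one 3− anion.

[PtBr(phen)2(py)][Rh(C2O4)2(NO3)2]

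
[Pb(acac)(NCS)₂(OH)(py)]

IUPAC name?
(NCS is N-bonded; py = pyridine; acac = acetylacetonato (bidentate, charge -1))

There is no counter-ion, so the complex is neutral overall.
Ligand charges: 2×isothiocyanato (-1 each), 1×pyridine (neutral), 1×hydroxo (-1 each), 1×acetylacetonato (-1 each); total -4. So Pb + (-4) = 0, giving Pb = +4.
Ligands are named alphabetically: acetylacetonato before hydroxo before isothiocyanato before pyridine.

(acetylacetonato)hydroxodiisothiocyanato(pyridine)lead(IV)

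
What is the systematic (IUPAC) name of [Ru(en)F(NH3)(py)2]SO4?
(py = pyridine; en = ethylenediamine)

The 1 sulfate counter-ion carries a total charge of -2, so each complex ion is 2+.
Ligand charges: 1×fluoro (-1 each), 2×pyridine (neutral), 1×ethylenediamine (neutral), 1×ammine (neutral); total -1. So Ru + (-1) = 2+, giving Ru = +3.
Ligands are named alphabetically: ammine before ethylenediamine before fluoro before pyridine.

ammine(ethylenediamine)fluorobis(pyridine)ruthenium(III) sulfate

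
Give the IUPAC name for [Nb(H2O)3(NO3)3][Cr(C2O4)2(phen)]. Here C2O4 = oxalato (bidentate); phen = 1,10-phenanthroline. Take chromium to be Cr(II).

Cr is given as +2; the anion's ligand charges sum to -4, so the complex anion is 2−.
A 1:1 salt means the cation carries the equal and opposite charge, 2+.
Cation: ligand charges sum to -3; for the ion to be 2+, Nb = +5.

triaquatrinitratoniobium(V) dioxalato(1,10-phenanthroline)chromate(II)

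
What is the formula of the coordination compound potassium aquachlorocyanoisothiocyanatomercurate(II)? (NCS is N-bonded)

K[HgCl(CN)(H2O)(NCS)]

Ligands: 1 chloro (Cl, -1), 1 isothiocyanato (NCS, -1), 1 cyano (CN, -1), 1 aqua (H2O, neutral). Ligand charge sum = -3.
With Hg in oxidation state +2, the complex ion is [Hg...]^1−.
Charge balance with potassium (+1) requires 1 complex ion per 1 potassium.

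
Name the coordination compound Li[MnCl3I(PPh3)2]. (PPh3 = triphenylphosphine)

lithium trichloroiodobis(triphenylphosphine)manganate(III)

The 1 lithium counter-ion carries a total charge of +1, so each complex ion is 1−.
Ligand charges: 1×iodo (-1 each), 3×chloro (-1 each), 2×triphenylphosphine (neutral); total -4. So Mn + (-4) = 1−, giving Mn = +3.
Ligands are named alphabetically: chloro before iodo before triphenylphosphine.
The complex ion is anionic, so manganese takes the -ate form manganate(III).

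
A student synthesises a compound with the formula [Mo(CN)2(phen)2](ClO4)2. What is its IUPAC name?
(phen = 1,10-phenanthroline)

dicyanobis(1,10-phenanthroline)molybdenum(IV) perchlorate

The 2 perchlorate counter-ions carry a total charge of -2, so each complex ion is 2+.
Ligand charges: 2×1,10-phenanthroline (neutral), 2×cyano (-1 each); total -2. So Mo + (-2) = 2+, giving Mo = +4.
Ligands are named alphabetically: cyano before phenanthroline.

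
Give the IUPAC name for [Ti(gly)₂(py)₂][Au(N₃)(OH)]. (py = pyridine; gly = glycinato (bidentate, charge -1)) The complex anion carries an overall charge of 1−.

bis(glycinato)bis(pyridine)titanium(III) azidohydroxoaurate(I)

Both ions are complex: the cation is named first with the plain metal name, the anion second with the -ate form; each ion's ligands are alphabetised independently.
The complex anion is given as 1−; its ligand charges sum to -2, so Au = +1.
A 1:1 salt means the cation carries the equal and opposite charge, 1+.
Cation: ligand charges sum to -2; for the ion to be 1+, Ti = +3.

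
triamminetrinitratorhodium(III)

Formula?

Ligands: 3 nitrato (NO3, -1), 3 ammine (NH3, neutral). Ligand charge sum = -3.
With Rh in oxidation state +3, the complex ion is [Rh...].

[Rh(NH3)3(NO3)3]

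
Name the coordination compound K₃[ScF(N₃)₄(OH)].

potassium tetraazidofluorohydroxoscandate(III)

The 3 potassium counter-ions carry a total charge of +3, so each complex ion is 3−.
Ligand charges: 4×azido (-1 each), 1×hydroxo (-1 each), 1×fluoro (-1 each); total -6. So Sc + (-6) = 3−, giving Sc = +3.
Ligands are named alphabetically: azido before fluoro before hydroxo.
The complex ion is anionic, so scandium takes the -ate form scandate(III).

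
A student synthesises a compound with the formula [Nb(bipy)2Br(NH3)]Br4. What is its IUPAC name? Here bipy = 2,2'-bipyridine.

amminebis(2,2'-bipyridine)bromoniobium(V) bromide

The 4 bromide counter-ions carry a total charge of -4, so each complex ion is 4+.
Ligand charges: 1×bromo (-1 each), 1×ammine (neutral), 2×2,2'-bipyridine (neutral); total -1. So Nb + (-1) = 4+, giving Nb = +5.
Ligands are named alphabetically: ammine before bipyridine before bromo.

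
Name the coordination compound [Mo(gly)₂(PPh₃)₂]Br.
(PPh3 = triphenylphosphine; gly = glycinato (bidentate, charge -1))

The 1 bromide counter-ion carries a total charge of -1, so each complex ion is 1+.
Ligand charges: 2×triphenylphosphine (neutral), 2×glycinato (-1 each); total -2. So Mo + (-2) = 1+, giving Mo = +3.
Ligands are named alphabetically: glycinato before triphenylphosphine.

bis(glycinato)bis(triphenylphosphine)molybdenum(III) bromide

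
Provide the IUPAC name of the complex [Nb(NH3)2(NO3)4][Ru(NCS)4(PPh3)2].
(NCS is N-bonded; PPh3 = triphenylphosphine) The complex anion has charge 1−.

diamminetetranitratoniobium(V) tetraisothiocyanatobis(triphenylphosphine)ruthenate(III)

The complex anion is given as 1−; its ligand charges sum to -4, so Ru = +3.
A 1:1 salt means the cation carries the equal and opposite charge, 1+.
Cation: ligand charges sum to -4; for the ion to be 1+, Nb = +5.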